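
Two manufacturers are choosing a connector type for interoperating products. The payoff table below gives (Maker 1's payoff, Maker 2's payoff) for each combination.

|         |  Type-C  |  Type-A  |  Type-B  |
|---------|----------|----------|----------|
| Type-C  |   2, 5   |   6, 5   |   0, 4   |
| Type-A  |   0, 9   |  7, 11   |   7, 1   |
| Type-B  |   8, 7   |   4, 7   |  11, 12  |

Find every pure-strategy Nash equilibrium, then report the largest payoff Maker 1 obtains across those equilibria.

Both Type-A is a pure NE (Maker 1: 7 ≥ 6; Maker 2: 11 ≥ 9). Maker 1 gets 7.
Both Type-B is a pure NE (Maker 1: 11 ≥ 7; Maker 2: 12 ≥ 7). Maker 1 gets 11.
Every other cell has a profitable deviation for at least one player. Highest of {7, 11} is 11.

11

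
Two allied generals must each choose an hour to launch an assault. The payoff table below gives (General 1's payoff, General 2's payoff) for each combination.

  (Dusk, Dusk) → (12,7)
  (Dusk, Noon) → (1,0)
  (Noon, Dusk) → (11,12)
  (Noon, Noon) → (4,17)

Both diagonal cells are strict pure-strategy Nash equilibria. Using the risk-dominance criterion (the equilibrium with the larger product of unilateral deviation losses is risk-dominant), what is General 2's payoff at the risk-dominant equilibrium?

At both Dusk: General 1 loses 12 − 11 = 1 by deviating; General 2 loses 7 − 0 = 7. Product = 1·7 = 7.
At both Noon: General 1 loses 4 − 1 = 3 by deviating; General 2 loses 17 − 12 = 5. Product = 3·5 = 15.
15 > 7, so both Noon is risk-dominant. General 2's payoff there is 17.

17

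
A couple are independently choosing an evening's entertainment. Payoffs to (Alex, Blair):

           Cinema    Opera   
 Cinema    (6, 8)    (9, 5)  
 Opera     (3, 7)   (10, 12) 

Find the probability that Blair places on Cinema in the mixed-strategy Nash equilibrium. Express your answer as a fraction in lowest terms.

Blair's mix q on Cinema must make Alex indifferent between Cinema and Opera.
Alex's payoff from Cinema: 6q + 9(1−q). From Opera: 3q + 10(1−q).
Set equal: 3q = 1(1−q) → q = 1/4.

1/4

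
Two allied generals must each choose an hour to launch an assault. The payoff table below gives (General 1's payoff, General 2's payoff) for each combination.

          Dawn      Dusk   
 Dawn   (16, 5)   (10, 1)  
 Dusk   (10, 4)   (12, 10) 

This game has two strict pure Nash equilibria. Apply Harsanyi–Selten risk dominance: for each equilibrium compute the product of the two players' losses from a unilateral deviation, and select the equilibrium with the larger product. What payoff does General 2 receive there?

At both Dawn: General 1 loses 16 − 10 = 6 by deviating; General 2 loses 5 − 1 = 4. Product = 6·4 = 24.
At both Dusk: General 1 loses 12 − 10 = 2 by deviating; General 2 loses 10 − 4 = 6. Product = 2·6 = 12.
24 > 12, so both Dawn is risk-dominant. General 2's payoff there is 5.

5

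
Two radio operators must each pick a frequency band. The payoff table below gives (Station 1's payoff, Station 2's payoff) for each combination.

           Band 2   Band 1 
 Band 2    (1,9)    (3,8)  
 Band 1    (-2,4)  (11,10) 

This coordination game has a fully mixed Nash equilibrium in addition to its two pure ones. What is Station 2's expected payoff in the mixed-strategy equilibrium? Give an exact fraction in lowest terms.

Station 1 mixes with probability p on Band 2, chosen so Station 2 is indifferent: 9p + 4(1−p) = 8p + 10(1−p) gives p = 6/7.
Station 2's expected payoff is 9·6/7 + 4·1/7 = 58/7.

58/7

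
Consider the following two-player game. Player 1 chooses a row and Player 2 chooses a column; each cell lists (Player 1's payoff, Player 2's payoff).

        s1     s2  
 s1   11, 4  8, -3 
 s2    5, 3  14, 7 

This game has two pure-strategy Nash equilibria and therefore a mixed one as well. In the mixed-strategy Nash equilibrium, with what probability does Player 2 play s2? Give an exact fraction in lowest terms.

1/2

Player 2's mix q on s1 must make Player 1 indifferent between s1 and s2.
Player 1's payoff from s1: 11q + 8(1−q). From s2: 5q + 14(1−q).
Set equal: 6q = 6(1−q) → q = 6/12 = 1/2.
Probability on s2 is 1 − 1/2 = 1/2.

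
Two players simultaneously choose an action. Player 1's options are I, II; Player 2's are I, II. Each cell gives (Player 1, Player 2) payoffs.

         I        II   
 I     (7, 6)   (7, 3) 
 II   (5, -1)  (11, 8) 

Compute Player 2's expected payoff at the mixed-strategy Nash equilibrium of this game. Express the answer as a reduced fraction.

17/4

Player 1 mixes with probability p on I, chosen so Player 2 is indifferent: 6p + (-1)(1−p) = 3p + 8(1−p) gives p = 3/4.
Player 2's expected payoff is 6·3/4 + (-1)·1/4 = 17/4.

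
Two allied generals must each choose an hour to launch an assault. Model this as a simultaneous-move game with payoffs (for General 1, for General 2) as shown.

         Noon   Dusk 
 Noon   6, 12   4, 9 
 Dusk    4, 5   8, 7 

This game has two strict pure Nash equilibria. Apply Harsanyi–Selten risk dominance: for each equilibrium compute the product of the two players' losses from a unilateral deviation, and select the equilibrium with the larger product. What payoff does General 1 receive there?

8

At both Noon: General 1 loses 6 − 4 = 2 by deviating; General 2 loses 12 − 9 = 3. Product = 2·3 = 6.
At both Dusk: General 1 loses 8 − 4 = 4 by deviating; General 2 loses 7 − 5 = 2. Product = 4·2 = 8.
8 > 6, so both Dusk is risk-dominant. General 1's payoff there is 8.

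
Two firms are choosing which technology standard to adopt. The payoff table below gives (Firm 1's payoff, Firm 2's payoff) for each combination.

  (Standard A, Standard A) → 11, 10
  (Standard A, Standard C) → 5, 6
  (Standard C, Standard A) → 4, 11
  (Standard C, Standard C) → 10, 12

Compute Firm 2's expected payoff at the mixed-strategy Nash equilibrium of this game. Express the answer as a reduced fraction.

54/5

Firm 1 mixes with probability p on Standard A, chosen so Firm 2 is indifferent: 10p + 11(1−p) = 6p + 12(1−p) gives p = 1/5.
Firm 2's expected payoff is 10·1/5 + 11·4/5 = 54/5.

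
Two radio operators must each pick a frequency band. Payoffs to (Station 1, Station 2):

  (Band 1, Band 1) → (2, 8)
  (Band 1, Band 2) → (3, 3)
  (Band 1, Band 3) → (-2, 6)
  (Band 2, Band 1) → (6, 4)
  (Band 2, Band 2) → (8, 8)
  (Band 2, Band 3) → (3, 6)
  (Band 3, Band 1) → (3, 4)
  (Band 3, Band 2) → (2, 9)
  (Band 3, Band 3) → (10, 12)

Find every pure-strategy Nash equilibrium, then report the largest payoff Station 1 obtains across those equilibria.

Both Band 2 is a pure NE (Station 1: 8 ≥ 3; Station 2: 8 ≥ 6). Station 1 gets 8.
Both Band 3 is a pure NE (Station 1: 10 ≥ 3; Station 2: 12 ≥ 9). Station 1 gets 10.
Every other cell has a profitable deviation for at least one player. Highest of {8, 10} is 10.

10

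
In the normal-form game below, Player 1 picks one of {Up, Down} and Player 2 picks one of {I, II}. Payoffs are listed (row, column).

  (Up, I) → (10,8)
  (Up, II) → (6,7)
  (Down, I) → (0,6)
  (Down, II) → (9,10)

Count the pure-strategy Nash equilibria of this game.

(Up, I): Player 1 gets 10 (best alternative 0); Player 2 gets 8 (best alternative 7). Neither deviates — NE.
(Down, II): Player 1 gets 9 (best alternative 6); Player 2 gets 10 (best alternative 6). Neither deviates — NE.
(Down, I) is not a NE: Player 1 would switch to Up (10 > 0).
No other cell survives both best-response checks, so there are 2 pure NE.

2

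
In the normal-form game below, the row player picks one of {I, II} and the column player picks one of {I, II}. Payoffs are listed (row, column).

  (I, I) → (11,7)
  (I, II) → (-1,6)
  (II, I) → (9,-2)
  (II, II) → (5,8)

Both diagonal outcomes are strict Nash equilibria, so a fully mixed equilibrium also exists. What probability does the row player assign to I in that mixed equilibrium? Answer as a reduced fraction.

The row player's mix p on I must make the column player indifferent between I and II.
The column player's payoff from I: 7p + (-2)(1−p). From II: 6p + 8(1−p).
Set equal: 1p = 10(1−p) → p = 10/11.

10/11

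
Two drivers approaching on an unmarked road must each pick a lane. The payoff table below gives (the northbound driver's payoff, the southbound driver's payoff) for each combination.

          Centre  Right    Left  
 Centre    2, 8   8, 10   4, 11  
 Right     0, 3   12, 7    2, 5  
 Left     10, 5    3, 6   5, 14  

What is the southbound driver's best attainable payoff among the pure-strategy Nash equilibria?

Both Right is a pure NE (the northbound driver: 12 ≥ 8; the southbound driver: 7 ≥ 5). The southbound driver gets 7.
Both Left is a pure NE (the northbound driver: 5 ≥ 4; the southbound driver: 14 ≥ 6). The southbound driver gets 14.
Every other cell has a profitable deviation for at least one player. Highest of {7, 14} is 14.

14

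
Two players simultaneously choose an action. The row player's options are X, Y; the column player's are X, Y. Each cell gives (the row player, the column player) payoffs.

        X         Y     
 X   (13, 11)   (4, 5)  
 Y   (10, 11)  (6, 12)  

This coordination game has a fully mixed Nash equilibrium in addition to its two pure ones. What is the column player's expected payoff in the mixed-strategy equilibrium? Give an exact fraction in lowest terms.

11

The row player mixes with probability p on X, chosen so the column player is indifferent: 11p + 11(1−p) = 5p + 12(1−p) gives p = 1/7.
The column player's expected payoff is 11·1/7 + 11·6/7 = 11.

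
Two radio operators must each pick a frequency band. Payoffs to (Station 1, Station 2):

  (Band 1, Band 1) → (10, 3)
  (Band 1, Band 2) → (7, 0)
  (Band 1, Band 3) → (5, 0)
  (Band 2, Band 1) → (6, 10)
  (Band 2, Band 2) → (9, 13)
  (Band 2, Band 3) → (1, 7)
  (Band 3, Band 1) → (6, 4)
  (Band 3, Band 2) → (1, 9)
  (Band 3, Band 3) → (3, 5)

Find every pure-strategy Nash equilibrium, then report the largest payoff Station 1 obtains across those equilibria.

10

Both Band 1 is a pure NE (Station 1: 10 ≥ 6; Station 2: 3 ≥ 0). Station 1 gets 10.
Both Band 2 is a pure NE (Station 1: 9 ≥ 7; Station 2: 13 ≥ 10). Station 1 gets 9.
Every other cell has a profitable deviation for at least one player. Highest of {10, 9} is 10.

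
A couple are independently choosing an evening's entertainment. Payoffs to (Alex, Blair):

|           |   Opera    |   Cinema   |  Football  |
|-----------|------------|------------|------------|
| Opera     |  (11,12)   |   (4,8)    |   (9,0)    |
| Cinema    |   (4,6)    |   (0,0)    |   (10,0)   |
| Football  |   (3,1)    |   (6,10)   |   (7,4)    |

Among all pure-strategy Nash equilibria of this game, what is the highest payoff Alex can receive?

11

Both Opera is a pure NE (Alex: 11 ≥ 4; Blair: 12 ≥ 8). Alex gets 11.
(Football, Cinema) is a pure NE (Alex: 6 ≥ 4; Blair: 10 ≥ 4). Alex gets 6.
Every other cell has a profitable deviation for at least one player. Highest of {11, 6} is 11.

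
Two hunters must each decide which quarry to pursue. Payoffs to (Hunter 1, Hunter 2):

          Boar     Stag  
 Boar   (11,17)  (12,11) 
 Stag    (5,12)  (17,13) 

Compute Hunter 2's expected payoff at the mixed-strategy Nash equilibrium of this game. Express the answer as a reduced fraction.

89/7

Hunter 1 mixes with probability p on Boar, chosen so Hunter 2 is indifferent: 17p + 12(1−p) = 11p + 13(1−p) gives p = 1/7.
Hunter 2's expected payoff is 17·1/7 + 12·6/7 = 89/7.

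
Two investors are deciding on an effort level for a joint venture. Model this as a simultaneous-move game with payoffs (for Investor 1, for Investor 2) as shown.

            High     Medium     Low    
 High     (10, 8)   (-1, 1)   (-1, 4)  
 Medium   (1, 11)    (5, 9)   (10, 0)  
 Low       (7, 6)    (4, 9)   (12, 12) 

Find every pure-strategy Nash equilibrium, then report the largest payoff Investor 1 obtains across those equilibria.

Both High is a pure NE (Investor 1: 10 ≥ 7; Investor 2: 8 ≥ 4). Investor 1 gets 10.
Both Low is a pure NE (Investor 1: 12 ≥ 10; Investor 2: 12 ≥ 9). Investor 1 gets 12.
Every other cell has a profitable deviation for at least one player. Highest of {10, 12} is 12.

12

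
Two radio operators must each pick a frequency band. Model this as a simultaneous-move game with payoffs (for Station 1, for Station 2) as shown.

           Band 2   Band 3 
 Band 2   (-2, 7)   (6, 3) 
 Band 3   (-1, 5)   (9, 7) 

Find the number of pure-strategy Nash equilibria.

1

Both Band 3: Station 1 gets 9 (best alternative 6); Station 2 gets 7 (best alternative 5). Neither deviates — NE.
Both Band 2 is not a NE: Station 1 would switch to Band 3 (-1 > -2).
No other cell survives both best-response checks, so there is 1 pure NE.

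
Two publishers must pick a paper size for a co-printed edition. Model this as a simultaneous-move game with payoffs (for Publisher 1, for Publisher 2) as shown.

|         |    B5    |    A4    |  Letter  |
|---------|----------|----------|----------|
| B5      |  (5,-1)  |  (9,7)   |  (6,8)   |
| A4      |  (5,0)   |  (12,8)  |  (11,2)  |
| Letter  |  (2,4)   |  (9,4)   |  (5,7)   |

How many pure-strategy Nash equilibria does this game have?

Both A4: Publisher 1 gets 12 (best alternative 9); Publisher 2 gets 8 (best alternative 2). Neither deviates — NE.
Both Letter is not a NE: Publisher 1 would switch to A4 (11 > 5).
No other cell survives both best-response checks, so there is 1 pure NE.

1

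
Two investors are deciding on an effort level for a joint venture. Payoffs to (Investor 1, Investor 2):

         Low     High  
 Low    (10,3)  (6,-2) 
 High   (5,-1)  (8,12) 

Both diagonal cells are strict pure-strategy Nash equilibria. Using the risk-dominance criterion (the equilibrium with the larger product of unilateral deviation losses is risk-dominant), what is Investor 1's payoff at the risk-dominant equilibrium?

8

At both Low: Investor 1 loses 10 − 5 = 5 by deviating; Investor 2 loses 3 − (-2) = 5. Product = 5·5 = 25.
At both High: Investor 1 loses 8 − 6 = 2 by deviating; Investor 2 loses 12 − (-1) = 13. Product = 2·13 = 26.
26 > 25, so both High is risk-dominant. Investor 1's payoff there is 8.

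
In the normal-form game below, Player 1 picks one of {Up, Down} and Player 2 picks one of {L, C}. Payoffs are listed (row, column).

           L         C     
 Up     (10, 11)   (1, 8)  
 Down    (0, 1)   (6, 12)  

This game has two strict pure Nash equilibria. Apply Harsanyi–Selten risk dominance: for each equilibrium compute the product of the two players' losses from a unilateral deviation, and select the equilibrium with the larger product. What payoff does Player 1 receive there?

6

At (Up, L): Player 1 loses 10 − 0 = 10 by deviating; Player 2 loses 11 − 8 = 3. Product = 10·3 = 30.
At (Down, C): Player 1 loses 6 − 1 = 5 by deviating; Player 2 loses 12 − 1 = 11. Product = 5·11 = 55.
55 > 30, so (Down, C) is risk-dominant. Player 1's payoff there is 6.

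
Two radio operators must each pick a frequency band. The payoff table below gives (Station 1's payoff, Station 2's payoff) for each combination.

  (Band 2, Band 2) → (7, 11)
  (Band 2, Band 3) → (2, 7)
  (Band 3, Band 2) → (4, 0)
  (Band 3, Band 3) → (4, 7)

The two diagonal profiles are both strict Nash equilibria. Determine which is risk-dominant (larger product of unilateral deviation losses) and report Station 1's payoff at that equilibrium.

4

At both Band 2: Station 1 loses 7 − 4 = 3 by deviating; Station 2 loses 11 − 7 = 4. Product = 3·4 = 12.
At both Band 3: Station 1 loses 4 − 2 = 2 by deviating; Station 2 loses 7 − 0 = 7. Product = 2·7 = 14.
14 > 12, so both Band 3 is risk-dominant. Station 1's payoff there is 4.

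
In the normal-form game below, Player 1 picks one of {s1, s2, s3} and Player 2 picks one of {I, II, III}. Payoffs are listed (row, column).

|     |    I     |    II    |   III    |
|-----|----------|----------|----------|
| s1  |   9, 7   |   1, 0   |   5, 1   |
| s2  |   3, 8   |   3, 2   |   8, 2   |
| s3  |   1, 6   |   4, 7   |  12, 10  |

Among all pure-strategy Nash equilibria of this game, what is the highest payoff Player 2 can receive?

(s1, I) is a pure NE (Player 1: 9 ≥ 3; Player 2: 7 ≥ 1). Player 2 gets 7.
(s3, III) is a pure NE (Player 1: 12 ≥ 8; Player 2: 10 ≥ 7). Player 2 gets 10.
Every other cell has a profitable deviation for at least one player. Highest of {7, 10} is 10.

10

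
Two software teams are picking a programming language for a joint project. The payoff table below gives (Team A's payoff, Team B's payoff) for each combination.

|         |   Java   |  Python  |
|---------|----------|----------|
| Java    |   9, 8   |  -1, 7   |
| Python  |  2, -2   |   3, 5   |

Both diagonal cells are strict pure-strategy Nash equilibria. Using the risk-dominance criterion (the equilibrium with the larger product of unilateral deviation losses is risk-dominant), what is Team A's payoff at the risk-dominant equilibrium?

At both Java: Team A loses 9 − 2 = 7 by deviating; Team B loses 8 − 7 = 1. Product = 7·1 = 7.
At both Python: Team A loses 3 − (-1) = 4 by deviating; Team B loses 5 − (-2) = 7. Product = 4·7 = 28.
28 > 7, so both Python is risk-dominant. Team A's payoff there is 3.

3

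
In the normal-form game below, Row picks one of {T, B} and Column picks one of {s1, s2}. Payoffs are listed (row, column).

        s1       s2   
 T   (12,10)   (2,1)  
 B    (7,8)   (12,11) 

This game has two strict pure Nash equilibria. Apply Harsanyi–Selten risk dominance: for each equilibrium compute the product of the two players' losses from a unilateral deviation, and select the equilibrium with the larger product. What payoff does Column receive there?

10

At (T, s1): Row loses 12 − 7 = 5 by deviating; Column loses 10 − 1 = 9. Product = 5·9 = 45.
At (B, s2): Row loses 12 − 2 = 10 by deviating; Column loses 11 − 8 = 3. Product = 10·3 = 30.
45 > 30, so (T, s1) is risk-dominant. Column's payoff there is 10.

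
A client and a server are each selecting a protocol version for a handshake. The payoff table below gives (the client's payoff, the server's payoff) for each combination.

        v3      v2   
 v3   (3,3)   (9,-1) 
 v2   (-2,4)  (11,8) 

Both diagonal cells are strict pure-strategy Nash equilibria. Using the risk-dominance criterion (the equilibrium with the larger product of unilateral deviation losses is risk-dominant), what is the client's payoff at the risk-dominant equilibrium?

3

At both v3: the client loses 3 − (-2) = 5 by deviating; the server loses 3 − (-1) = 4. Product = 5·4 = 20.
At both v2: the client loses 11 − 9 = 2 by deviating; the server loses 8 − 4 = 4. Product = 2·4 = 8.
20 > 8, so both v3 is risk-dominant. The client's payoff there is 3.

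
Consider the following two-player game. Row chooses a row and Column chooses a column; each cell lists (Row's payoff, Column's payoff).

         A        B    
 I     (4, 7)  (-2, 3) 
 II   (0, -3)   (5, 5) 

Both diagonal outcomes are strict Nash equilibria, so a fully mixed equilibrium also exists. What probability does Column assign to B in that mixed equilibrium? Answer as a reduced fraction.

Column's mix q on A must make Row indifferent between I and II.
Row's payoff from I: 4q + (-2)(1−q). From II: 0q + 5(1−q).
Set equal: 4q = 7(1−q) → q = 7/11.
Probability on B is 1 − 7/11 = 4/11.

4/11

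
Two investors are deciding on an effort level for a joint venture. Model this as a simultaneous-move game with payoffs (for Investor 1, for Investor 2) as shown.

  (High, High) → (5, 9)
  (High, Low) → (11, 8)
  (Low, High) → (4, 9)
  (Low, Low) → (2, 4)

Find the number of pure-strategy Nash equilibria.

Both High: Investor 1 gets 5 (best alternative 4); Investor 2 gets 9 (best alternative 8). Neither deviates — NE.
Both Low is not a NE: Investor 1 would switch to High (11 > 2).
No other cell survives both best-response checks, so there is 1 pure NE.

1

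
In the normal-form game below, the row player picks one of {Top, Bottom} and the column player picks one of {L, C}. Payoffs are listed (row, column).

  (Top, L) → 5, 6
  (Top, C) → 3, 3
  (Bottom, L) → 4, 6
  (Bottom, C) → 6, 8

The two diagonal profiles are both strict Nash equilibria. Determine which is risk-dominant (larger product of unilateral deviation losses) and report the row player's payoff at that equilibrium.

At (Top, L): the row player loses 5 − 4 = 1 by deviating; the column player loses 6 − 3 = 3. Product = 1·3 = 3.
At (Bottom, C): the row player loses 6 − 3 = 3 by deviating; the column player loses 8 − 6 = 2. Product = 3·2 = 6.
6 > 3, so (Bottom, C) is risk-dominant. The row player's payoff there is 6.

6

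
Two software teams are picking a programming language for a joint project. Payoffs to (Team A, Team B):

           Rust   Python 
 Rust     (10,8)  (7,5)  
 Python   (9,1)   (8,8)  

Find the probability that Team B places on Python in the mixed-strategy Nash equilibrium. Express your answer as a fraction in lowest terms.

1/2

Team B's mix q on Rust must make Team A indifferent between Rust and Python.
Team A's payoff from Rust: 10q + 7(1−q). From Python: 9q + 8(1−q).
Set equal: 1q = 1(1−q) → q = 1/2.
Probability on Python is 1 − 1/2 = 1/2.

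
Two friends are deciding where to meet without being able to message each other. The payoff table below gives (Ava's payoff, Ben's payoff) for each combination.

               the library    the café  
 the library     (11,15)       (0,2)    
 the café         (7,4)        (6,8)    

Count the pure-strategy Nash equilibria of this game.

Both the library: Ava gets 11 (best alternative 7); Ben gets 15 (best alternative 2). Neither deviates — NE.
Both the café: Ava gets 6 (best alternative 0); Ben gets 8 (best alternative 4). Neither deviates — NE.
(the library, the café) is not a NE: Ava would switch to the café (6 > 0).
No other cell survives both best-response checks, so there are 2 pure NE.

2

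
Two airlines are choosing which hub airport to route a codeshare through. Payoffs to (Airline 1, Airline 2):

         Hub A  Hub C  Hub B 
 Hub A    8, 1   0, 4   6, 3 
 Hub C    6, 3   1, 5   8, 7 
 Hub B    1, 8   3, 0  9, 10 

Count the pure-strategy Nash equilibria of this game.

Both Hub B: Airline 1 gets 9 (best alternative 8); Airline 2 gets 10 (best alternative 8). Neither deviates — NE.
Both Hub A is not a NE: Airline 2 would switch to Hub C (4 > 1).
No other cell survives both best-response checks, so there is 1 pure NE.

1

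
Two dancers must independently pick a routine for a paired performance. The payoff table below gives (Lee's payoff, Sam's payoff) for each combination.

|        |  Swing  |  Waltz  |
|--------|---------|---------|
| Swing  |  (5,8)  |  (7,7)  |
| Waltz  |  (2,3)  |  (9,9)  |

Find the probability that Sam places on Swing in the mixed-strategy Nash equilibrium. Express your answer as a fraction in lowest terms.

2/5

Sam's mix q on Swing must make Lee indifferent between Swing and Waltz.
Lee's payoff from Swing: 5q + 7(1−q). From Waltz: 2q + 9(1−q).
Set equal: 3q = 2(1−q) → q = 2/5.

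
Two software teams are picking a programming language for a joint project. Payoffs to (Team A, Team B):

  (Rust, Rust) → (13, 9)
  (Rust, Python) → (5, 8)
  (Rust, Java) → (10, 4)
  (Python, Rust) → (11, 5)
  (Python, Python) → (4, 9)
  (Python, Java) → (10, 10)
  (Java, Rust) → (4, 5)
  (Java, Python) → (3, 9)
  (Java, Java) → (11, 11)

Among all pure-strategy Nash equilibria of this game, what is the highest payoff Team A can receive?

13

Both Rust is a pure NE (Team A: 13 ≥ 11; Team B: 9 ≥ 8). Team A gets 13.
Both Java is a pure NE (Team A: 11 ≥ 10; Team B: 11 ≥ 9). Team A gets 11.
Every other cell has a profitable deviation for at least one player. Highest of {13, 11} is 13.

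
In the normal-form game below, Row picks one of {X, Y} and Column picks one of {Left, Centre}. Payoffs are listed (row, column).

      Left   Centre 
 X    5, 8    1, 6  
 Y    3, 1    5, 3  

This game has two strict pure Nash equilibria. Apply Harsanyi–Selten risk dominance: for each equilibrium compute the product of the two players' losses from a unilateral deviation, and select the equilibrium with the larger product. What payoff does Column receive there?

At (X, Left): Row loses 5 − 3 = 2 by deviating; Column loses 8 − 6 = 2. Product = 2·2 = 4.
At (Y, Centre): Row loses 5 − 1 = 4 by deviating; Column loses 3 − 1 = 2. Product = 4·2 = 8.
8 > 4, so (Y, Centre) is risk-dominant. Column's payoff there is 3.

3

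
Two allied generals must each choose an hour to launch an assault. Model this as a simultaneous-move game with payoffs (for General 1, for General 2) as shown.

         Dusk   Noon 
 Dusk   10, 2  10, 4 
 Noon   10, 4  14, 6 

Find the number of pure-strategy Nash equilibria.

Both Noon: General 1 gets 14 (best alternative 10); General 2 gets 6 (best alternative 4). Neither deviates — NE.
Both Dusk is not a NE: General 2 would switch to Noon (4 > 2).
No other cell survives both best-response checks, so there is 1 pure NE.

1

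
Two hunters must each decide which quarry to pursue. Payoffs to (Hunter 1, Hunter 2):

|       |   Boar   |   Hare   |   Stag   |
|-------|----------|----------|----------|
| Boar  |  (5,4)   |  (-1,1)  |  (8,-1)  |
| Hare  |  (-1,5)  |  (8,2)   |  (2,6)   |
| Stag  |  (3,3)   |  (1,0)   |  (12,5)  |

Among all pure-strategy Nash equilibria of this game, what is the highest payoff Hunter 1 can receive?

Both Boar is a pure NE (Hunter 1: 5 ≥ 3; Hunter 2: 4 ≥ 1). Hunter 1 gets 5.
Both Stag is a pure NE (Hunter 1: 12 ≥ 8; Hunter 2: 5 ≥ 3). Hunter 1 gets 12.
Every other cell has a profitable deviation for at least one player. Highest of {5, 12} is 12.

12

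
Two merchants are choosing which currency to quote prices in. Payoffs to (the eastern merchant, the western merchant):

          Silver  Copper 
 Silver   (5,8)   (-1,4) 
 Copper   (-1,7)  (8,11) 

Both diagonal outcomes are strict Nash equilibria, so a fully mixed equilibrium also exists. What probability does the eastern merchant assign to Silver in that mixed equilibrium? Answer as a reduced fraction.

The eastern merchant's mix p on Silver must make the western merchant indifferent between Silver and Copper.
The western merchant's payoff from Silver: 8p + 7(1−p). From Copper: 4p + 11(1−p).
Set equal: 4p = 4(1−p) → p = 4/8 = 1/2.

1/2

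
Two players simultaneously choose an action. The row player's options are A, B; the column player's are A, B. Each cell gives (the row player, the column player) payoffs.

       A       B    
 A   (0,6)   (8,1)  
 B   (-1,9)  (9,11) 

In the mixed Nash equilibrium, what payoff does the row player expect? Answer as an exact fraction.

The column player mixes with probability q on A, chosen so the row player is indifferent: 0q + 8(1−q) = (-1)q + 9(1−q) gives q = 1/2.
The row player's expected payoff (from either row, since indifferent) is 0·1/2 + 8·1/2 = 4.

4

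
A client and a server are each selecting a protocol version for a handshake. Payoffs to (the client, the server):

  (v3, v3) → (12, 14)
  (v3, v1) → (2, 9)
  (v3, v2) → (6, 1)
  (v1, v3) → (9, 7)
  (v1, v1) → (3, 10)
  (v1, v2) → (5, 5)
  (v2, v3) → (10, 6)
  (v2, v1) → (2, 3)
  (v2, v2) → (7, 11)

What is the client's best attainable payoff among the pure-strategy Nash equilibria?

Both v3 is a pure NE (the client: 12 ≥ 10; the server: 14 ≥ 9). The client gets 12.
Both v1 is a pure NE (the client: 3 ≥ 2; the server: 10 ≥ 7). The client gets 3.
Both v2 is a pure NE (the client: 7 ≥ 6; the server: 11 ≥ 6). The client gets 7.
Every other cell has a profitable deviation for at least one player. Highest of {12, 3, 7} is 12.

12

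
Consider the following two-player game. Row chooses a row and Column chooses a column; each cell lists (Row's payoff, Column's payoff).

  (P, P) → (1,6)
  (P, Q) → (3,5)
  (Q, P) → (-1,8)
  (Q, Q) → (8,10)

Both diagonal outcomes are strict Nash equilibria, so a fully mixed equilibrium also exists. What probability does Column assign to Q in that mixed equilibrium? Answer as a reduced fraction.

2/7

Column's mix q on P must make Row indifferent between P and Q.
Row's payoff from P: 1q + 3(1−q). From Q: (-1)q + 8(1−q).
Set equal: 2q = 5(1−q) → q = 5/7.
Probability on Q is 1 − 5/7 = 2/7.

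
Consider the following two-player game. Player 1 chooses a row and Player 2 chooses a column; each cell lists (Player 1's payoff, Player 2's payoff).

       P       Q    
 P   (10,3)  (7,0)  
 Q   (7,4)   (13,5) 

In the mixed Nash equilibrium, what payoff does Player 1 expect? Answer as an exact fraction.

9

Player 2 mixes with probability q on P, chosen so Player 1 is indifferent: 10q + 7(1−q) = 7q + 13(1−q) gives q = 2/3.
Player 1's expected payoff (from either row, since indifferent) is 10·2/3 + 7·1/3 = 9.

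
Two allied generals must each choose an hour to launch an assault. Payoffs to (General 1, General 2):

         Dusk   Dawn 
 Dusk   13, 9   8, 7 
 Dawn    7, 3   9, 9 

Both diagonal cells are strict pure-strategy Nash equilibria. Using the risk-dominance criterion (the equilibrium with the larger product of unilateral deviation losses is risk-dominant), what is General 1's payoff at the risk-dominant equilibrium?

13

At both Dusk: General 1 loses 13 − 7 = 6 by deviating; General 2 loses 9 − 7 = 2. Product = 6·2 = 12.
At both Dawn: General 1 loses 9 − 8 = 1 by deviating; General 2 loses 9 − 3 = 6. Product = 1·6 = 6.
12 > 6, so both Dusk is risk-dominant. General 1's payoff there is 13.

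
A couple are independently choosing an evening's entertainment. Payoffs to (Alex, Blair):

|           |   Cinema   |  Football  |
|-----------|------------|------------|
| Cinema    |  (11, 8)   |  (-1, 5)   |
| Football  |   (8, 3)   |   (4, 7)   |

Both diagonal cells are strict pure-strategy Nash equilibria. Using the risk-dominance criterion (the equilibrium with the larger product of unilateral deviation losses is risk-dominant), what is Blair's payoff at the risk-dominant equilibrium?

At both Cinema: Alex loses 11 − 8 = 3 by deviating; Blair loses 8 − 5 = 3. Product = 3·3 = 9.
At both Football: Alex loses 4 − (-1) = 5 by deviating; Blair loses 7 − 3 = 4. Product = 5·4 = 20.
20 > 9, so both Football is risk-dominant. Blair's payoff there is 7.

7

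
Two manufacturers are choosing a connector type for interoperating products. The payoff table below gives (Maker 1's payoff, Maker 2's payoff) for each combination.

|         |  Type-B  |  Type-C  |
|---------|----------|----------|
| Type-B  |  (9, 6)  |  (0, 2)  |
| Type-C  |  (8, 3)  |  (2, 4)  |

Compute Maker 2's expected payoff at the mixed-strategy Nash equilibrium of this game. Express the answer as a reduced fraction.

18/5

Maker 1 mixes with probability p on Type-B, chosen so Maker 2 is indifferent: 6p + 3(1−p) = 2p + 4(1−p) gives p = 1/5.
Maker 2's expected payoff is 6·1/5 + 3·4/5 = 18/5.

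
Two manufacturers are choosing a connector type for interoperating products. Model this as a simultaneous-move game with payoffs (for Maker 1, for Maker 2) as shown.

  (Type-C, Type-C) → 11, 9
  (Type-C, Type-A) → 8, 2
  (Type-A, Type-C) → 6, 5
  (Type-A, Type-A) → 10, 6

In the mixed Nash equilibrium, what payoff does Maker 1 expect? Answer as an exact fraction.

Maker 2 mixes with probability q on Type-C, chosen so Maker 1 is indifferent: 11q + 8(1−q) = 6q + 10(1−q) gives q = 2/7.
Maker 1's expected payoff (from either row, since indifferent) is 11·2/7 + 8·5/7 = 62/7.

62/7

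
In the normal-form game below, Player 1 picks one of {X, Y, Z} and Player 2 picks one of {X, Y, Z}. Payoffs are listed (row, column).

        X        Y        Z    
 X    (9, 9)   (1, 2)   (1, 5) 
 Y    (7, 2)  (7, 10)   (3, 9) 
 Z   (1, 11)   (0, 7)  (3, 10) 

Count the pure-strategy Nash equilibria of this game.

2

Both X: Player 1 gets 9 (best alternative 7); Player 2 gets 9 (best alternative 5). Neither deviates — NE.
Both Y: Player 1 gets 7 (best alternative 1); Player 2 gets 10 (best alternative 9). Neither deviates — NE.
Both Z is not a NE: Player 2 would switch to X (11 > 10).
No other cell survives both best-response checks, so there are 2 pure NE.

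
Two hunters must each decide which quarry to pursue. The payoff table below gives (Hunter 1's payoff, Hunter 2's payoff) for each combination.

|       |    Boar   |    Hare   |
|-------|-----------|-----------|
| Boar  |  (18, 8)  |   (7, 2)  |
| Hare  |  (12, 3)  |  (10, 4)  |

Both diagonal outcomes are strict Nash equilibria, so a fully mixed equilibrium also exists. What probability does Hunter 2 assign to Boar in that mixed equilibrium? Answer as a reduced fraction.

Hunter 2's mix q on Boar must make Hunter 1 indifferent between Boar and Hare.
Hunter 1's payoff from Boar: 18q + 7(1−q). From Hare: 12q + 10(1−q).
Set equal: 6q = 3(1−q) → q = 3/9 = 1/3.

1/3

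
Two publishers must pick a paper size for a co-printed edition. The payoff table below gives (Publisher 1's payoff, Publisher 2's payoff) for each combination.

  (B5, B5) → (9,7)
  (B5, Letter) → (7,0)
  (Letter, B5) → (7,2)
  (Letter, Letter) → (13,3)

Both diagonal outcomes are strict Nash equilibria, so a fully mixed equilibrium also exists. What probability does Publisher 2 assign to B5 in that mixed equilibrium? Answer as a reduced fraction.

Publisher 2's mix q on B5 must make Publisher 1 indifferent between B5 and Letter.
Publisher 1's payoff from B5: 9q + 7(1−q). From Letter: 7q + 13(1−q).
Set equal: 2q = 6(1−q) → q = 6/8 = 3/4.

3/4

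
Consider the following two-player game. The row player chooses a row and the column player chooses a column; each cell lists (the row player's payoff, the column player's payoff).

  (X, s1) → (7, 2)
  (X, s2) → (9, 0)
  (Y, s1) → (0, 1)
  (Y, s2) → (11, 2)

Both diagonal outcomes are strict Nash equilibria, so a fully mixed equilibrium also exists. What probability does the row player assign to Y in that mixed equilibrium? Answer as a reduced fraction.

The row player's mix p on X must make the column player indifferent between s1 and s2.
The column player's payoff from s1: 2p + 1(1−p). From s2: 0p + 2(1−p).
Set equal: 2p = 1(1−p) → p = 1/3.
Probability on Y is 1 − 1/3 = 2/3.

2/3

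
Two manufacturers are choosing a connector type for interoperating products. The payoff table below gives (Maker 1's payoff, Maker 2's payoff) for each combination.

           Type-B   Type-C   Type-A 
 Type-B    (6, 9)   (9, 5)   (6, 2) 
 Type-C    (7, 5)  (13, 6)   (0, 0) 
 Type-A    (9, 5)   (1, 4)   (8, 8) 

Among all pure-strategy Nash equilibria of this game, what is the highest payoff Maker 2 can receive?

Both Type-C is a pure NE (Maker 1: 13 ≥ 9; Maker 2: 6 ≥ 5). Maker 2 gets 6.
Both Type-A is a pure NE (Maker 1: 8 ≥ 6; Maker 2: 8 ≥ 5). Maker 2 gets 8.
Every other cell has a profitable deviation for at least one player. Highest of {6, 8} is 8.

8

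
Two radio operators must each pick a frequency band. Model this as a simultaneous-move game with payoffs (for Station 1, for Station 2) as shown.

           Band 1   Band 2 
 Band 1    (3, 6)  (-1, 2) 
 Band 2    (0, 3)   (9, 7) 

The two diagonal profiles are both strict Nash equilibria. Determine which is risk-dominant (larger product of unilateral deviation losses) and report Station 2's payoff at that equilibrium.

7

At both Band 1: Station 1 loses 3 − 0 = 3 by deviating; Station 2 loses 6 − 2 = 4. Product = 3·4 = 12.
At both Band 2: Station 1 loses 9 − (-1) = 10 by deviating; Station 2 loses 7 − 3 = 4. Product = 10·4 = 40.
40 > 12, so both Band 2 is risk-dominant. Station 2's payoff there is 7.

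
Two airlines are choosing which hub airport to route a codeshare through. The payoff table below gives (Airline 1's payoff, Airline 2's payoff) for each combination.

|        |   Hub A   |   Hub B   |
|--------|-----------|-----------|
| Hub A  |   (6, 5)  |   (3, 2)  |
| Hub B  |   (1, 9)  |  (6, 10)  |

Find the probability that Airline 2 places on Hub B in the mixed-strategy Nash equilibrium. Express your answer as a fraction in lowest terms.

Airline 2's mix q on Hub A must make Airline 1 indifferent between Hub A and Hub B.
Airline 1's payoff from Hub A: 6q + 3(1−q). From Hub B: 1q + 6(1−q).
Set equal: 5q = 3(1−q) → q = 3/8.
Probability on Hub B is 1 − 3/8 = 5/8.

5/8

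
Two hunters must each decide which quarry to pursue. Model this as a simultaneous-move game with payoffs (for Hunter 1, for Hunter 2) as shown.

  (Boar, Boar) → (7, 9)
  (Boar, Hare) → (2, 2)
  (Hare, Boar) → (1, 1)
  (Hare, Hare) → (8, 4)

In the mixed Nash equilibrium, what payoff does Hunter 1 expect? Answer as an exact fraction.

9/2

Hunter 2 mixes with probability q on Boar, chosen so Hunter 1 is indifferent: 7q + 2(1−q) = 1q + 8(1−q) gives q = 1/2.
Hunter 1's expected payoff (from either row, since indifferent) is 7·1/2 + 2·1/2 = 9/2.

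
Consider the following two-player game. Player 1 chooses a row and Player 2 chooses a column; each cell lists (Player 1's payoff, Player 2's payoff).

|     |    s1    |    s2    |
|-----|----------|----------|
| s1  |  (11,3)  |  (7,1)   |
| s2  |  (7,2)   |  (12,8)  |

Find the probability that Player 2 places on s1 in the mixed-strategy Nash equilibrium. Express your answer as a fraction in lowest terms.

Player 2's mix q on s1 must make Player 1 indifferent between s1 and s2.
Player 1's payoff from s1: 11q + 7(1−q). From s2: 7q + 12(1−q).
Set equal: 4q = 5(1−q) → q = 5/9.

5/9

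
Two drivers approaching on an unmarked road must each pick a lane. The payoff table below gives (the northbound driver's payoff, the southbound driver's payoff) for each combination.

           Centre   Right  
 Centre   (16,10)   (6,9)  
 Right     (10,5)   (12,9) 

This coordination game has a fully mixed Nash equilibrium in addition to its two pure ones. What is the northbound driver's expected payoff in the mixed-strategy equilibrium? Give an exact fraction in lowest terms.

The southbound driver mixes with probability q on Centre, chosen so the northbound driver is indifferent: 16q + 6(1−q) = 10q + 12(1−q) gives q = 1/2.
The northbound driver's expected payoff (from either row, since indifferent) is 16·1/2 + 6·1/2 = 11.

11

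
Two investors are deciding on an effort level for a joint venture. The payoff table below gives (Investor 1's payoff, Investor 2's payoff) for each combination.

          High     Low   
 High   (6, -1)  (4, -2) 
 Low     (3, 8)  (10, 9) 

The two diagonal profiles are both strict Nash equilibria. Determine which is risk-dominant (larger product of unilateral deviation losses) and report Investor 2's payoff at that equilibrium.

At both High: Investor 1 loses 6 − 3 = 3 by deviating; Investor 2 loses -1 − (-2) = 1. Product = 3·1 = 3.
At both Low: Investor 1 loses 10 − 4 = 6 by deviating; Investor 2 loses 9 − 8 = 1. Product = 6·1 = 6.
6 > 3, so both Low is risk-dominant. Investor 2's payoff there is 9.

9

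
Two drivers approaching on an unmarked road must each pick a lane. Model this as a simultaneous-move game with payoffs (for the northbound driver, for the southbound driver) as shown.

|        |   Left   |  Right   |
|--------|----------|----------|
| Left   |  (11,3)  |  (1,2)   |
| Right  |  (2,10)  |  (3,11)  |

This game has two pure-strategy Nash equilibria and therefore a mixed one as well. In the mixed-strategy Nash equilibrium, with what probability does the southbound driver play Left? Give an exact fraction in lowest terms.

The southbound driver's mix q on Left must make the northbound driver indifferent between Left and Right.
The northbound driver's payoff from Left: 11q + 1(1−q). From Right: 2q + 3(1−q).
Set equal: 9q = 2(1−q) → q = 2/11.

2/11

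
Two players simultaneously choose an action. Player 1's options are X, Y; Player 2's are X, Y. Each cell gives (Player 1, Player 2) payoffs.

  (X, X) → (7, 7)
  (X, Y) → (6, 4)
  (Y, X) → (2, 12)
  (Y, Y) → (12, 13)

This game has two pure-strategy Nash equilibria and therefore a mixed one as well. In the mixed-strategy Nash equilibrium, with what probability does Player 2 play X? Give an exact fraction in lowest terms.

6/11

Player 2's mix q on X must make Player 1 indifferent between X and Y.
Player 1's payoff from X: 7q + 6(1−q). From Y: 2q + 12(1−q).
Set equal: 5q = 6(1−q) → q = 6/11.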